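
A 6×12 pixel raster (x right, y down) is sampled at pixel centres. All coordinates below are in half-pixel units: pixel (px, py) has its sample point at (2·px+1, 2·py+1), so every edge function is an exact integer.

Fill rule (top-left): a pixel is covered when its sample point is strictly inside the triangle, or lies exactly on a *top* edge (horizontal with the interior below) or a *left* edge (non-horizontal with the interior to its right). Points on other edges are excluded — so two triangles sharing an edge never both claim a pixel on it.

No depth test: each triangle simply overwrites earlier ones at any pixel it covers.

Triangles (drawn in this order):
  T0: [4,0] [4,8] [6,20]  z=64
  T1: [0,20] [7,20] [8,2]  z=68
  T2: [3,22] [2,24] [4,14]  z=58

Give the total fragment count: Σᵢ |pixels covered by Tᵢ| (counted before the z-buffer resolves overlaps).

T0:
  2·area = 16  (B↔C swapped to make it positive)
  edge (4, 0)→(6, 20): d=(2,20) right/bottom  bias=-1
  edge (6, 20)→(4, 8): d=(-2,-12) top-left  bias=+0
  edge (4, 8)→(4, 0): d=(0,-8) top-left  bias=+0
    (2,5)@(5, 11): e=[2,6,8] → X
    (3,5)@(7, 11): e=[-38,30,24] → .
    (2,6)@(5, 13): e=[6,2,8] → X
    (3,6)@(7, 13): e=[-34,26,24] → .
    (2,7)@(5, 15): e=[10,-2,8] → .
  covered (2 px):
    . . . . . .
    . . . . . .
    . . . . . .
    . . . . . .
    . . . . . .
    . . X . . .
    . . X . . .
    . . . . . .
    . . . . . .
    . . . . . .
    . . . . . .
    . . . . . .
T1:
  2·area = 126  (B↔C swapped to make it positive)
  edge (0, 20)→(8, 2): d=(8,-18) top-left  bias=+0
  edge (8, 2)→(7, 20): d=(-1,18) right/bottom  bias=-1
  edge (7, 20)→(0, 20): d=(-7,0) right/bottom  bias=-1
    (3,2)@(7, 5): e=[6,15,105] → X
    (4,2)@(9, 5): e=[42,-21,105] → .
    (3,3)@(7, 7): e=[22,13,91] → X
    (4,3)@(9, 7): e=[58,-23,91] → .
    (2,4)@(5, 9): e=[2,47,77] → X
    (4,4)@(9, 9): e=[74,-25,77] → .
    (2,5)@(5, 11): e=[18,45,63] → X
    (4,5)@(9, 11): e=[90,-27,63] → .
    (2,6)@(5, 13): e=[34,43,49] → X
    (4,6)@(9, 13): e=[106,-29,49] → .
    (1,7)@(3, 15): e=[14,77,35] → X
    (4,7)@(9, 15): e=[122,-31,35] → .
  covered (18 px):
    . . . . . .
    . . . . . .
    . . . X . .
    . . . X . .
    . . X X . .
    . . X X . .
    . . X X . .
    . X X X . .
    . X X X . .
    X X X X . .
    . . . . . .
    . . . . . .
T2:
  2·area = 6
  edge (3, 22)→(2, 24): d=(-1,2) right/bottom  bias=-1
  edge (2, 24)→(4, 14): d=(2,-10) top-left  bias=+0
  edge (4, 14)→(3, 22): d=(-1,8) right/bottom  bias=-1
    (2,4)@(5, 9): e=[9,0,-3] → .  [on edge]
    (1,9)@(3, 19): e=[3,0,3] → X  [on edge]
    (2,9)@(5, 19): e=[-1,20,-13] → .
    (1,10)@(3, 21): e=[1,4,1] → X
    (2,10)@(5, 21): e=[-3,24,-15] → .
    (1,11)@(3, 23): e=[-1,8,-1] → .
  covered (2 px):
    . . . . . .
    . . . . . .
    . . . . . .
    . . . . . .
    . . . . . .
    . . . . . .
    . . . . . .
    . . . . . .
    . . . . . .
    . X . . . .
    . X . . . .
    . . . . . .

Result: 22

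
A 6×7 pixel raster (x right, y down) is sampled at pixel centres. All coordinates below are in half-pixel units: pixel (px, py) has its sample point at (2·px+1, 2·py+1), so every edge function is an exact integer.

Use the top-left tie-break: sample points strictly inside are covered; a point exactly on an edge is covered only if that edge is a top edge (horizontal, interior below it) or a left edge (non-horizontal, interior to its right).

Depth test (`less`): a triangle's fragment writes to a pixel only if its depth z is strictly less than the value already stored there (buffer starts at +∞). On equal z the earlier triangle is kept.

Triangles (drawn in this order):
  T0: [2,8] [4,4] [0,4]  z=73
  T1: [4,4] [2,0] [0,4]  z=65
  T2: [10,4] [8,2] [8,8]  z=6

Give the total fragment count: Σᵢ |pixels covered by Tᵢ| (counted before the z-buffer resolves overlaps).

T0:
  2·area = 16  (B↔C swapped to make it positive)
  edge (2, 8)→(0, 4): d=(-2,-4) top-left  bias=+0
  edge (0, 4)→(4, 4): d=(4,0) top-left  bias=+0
  edge (4, 4)→(2, 8): d=(-2,4) right/bottom  bias=-1
    (0,2)@(1, 5): e=[2,4,10] → X
    (1,2)@(3, 5): e=[10,4,2] → X
    (2,2)@(5, 5): e=[18,4,-6] → .
    (0,3)@(1, 7): e=[-2,12,6] → .
    (1,3)@(3, 7): e=[6,12,-2] → .
  covered (2 px):
    . . . . . .
    . . . . . .
    X X . . . .
    . . . . . .
    . . . . . .
    . . . . . .
    . . . . . .
T1:
  2·area = 16  (B↔C swapped to make it positive)
  edge (4, 4)→(0, 4): d=(-4,0) right/bottom  bias=-1
  edge (0, 4)→(2, 0): d=(2,-4) top-left  bias=+0
  edge (2, 0)→(4, 4): d=(2,4) right/bottom  bias=-1
    (0,1)@(1, 3): e=[4,2,10] → X
    (1,1)@(3, 3): e=[4,10,2] → X
    (2,1)@(5, 3): e=[4,18,-6] → .
    (0,2)@(1, 5): e=[-4,6,14] → .
    (1,2)@(3, 5): e=[-4,14,6] → .
  covered (2 px):
    . . . . . .
    X X . . . .
    . . . . . .
    . . . . . .
    . . . . . .
    . . . . . .
    . . . . . .
T2:
  2·area = 12  (B↔C swapped to make it positive)
  edge (10, 4)→(8, 8): d=(-2,4) right/bottom  bias=-1
  edge (8, 8)→(8, 2): d=(0,-6) top-left  bias=+0
  edge (8, 2)→(10, 4): d=(2,2) right/bottom  bias=-1
    (3,0)@(7, 1): e=[18,-6,0] → .  [on edge]
    (4,1)@(9, 3): e=[6,6,0] → .  [on edge]
    (4,2)@(9, 5): e=[2,6,4] → X
    (5,2)@(11, 5): e=[-6,18,0] → .  [on edge]
    (4,3)@(9, 7): e=[-2,6,8] → .
  covered (1 px):
    . . . . . .
    . . . . . .
    . . . . X .
    . . . . . .
    . . . . . .
    . . . . . .
    . . . . . .

Answer: 5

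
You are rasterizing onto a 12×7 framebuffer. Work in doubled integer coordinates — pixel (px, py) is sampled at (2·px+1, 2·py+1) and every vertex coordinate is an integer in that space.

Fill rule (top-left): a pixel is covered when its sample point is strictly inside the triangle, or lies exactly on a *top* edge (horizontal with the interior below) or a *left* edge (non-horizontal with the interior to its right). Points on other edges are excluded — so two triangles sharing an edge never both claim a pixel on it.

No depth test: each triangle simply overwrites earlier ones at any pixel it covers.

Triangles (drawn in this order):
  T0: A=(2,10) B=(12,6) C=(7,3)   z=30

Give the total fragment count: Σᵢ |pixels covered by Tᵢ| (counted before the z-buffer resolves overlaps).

T0:
  2·area = 50  (B↔C swapped to make it positive)
  edge (2, 10)→(7, 3): d=(5,-7) top-left  bias=+0
  edge (7, 3)→(12, 6): d=(5,3) right/bottom  bias=-1
  edge (12, 6)→(2, 10): d=(-10,4) right/bottom  bias=-1
    (3,1)@(7, 3): e=[0,0,50] → ·  [on edge]
    (3,2)@(7, 5): e=[10,10,30] → █
    (4,2)@(9, 5): e=[24,4,22] → █
    (5,2)@(11, 5): e=[38,-2,14] → ·
    (2,3)@(5, 7): e=[6,26,18] → █
    (5,3)@(11, 7): e=[48,8,-6] → ·
    (1,4)@(3, 9): e=[2,42,6] → █
    (2,4)@(5, 9): e=[16,36,-2] → ·
    (3,4)@(7, 9): e=[30,30,-10] → ·
    (4,4)@(9, 9): e=[44,24,-18] → ·
    (8,4)@(17, 9): e=[100,0,-50] → ·  [on edge]
    (1,5)@(3, 11): e=[12,52,-14] → ·
  covered (6 px):
    · · · · · · · · · · · ·
    · · · · · · · · · · · ·
    · · · █ █ · · · · · · ·
    · · █ █ █ · · · · · · ·
    · █ · · · · · · · · · ·
    · · · · · · · · · · · ·
    · · · · · · · · · · · ·

Final: 6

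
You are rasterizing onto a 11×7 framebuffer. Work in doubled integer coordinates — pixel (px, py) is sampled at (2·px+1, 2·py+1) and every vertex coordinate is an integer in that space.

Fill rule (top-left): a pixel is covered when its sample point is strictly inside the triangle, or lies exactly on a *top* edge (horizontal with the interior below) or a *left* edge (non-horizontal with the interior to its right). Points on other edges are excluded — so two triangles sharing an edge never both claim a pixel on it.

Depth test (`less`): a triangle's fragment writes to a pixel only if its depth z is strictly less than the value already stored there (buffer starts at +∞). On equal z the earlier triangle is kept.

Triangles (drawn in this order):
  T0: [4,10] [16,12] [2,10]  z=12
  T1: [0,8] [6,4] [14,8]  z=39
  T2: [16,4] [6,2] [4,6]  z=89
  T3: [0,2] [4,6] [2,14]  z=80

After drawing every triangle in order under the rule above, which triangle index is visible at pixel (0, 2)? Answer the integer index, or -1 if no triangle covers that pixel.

T0:
  2·area = 4
  edge (4, 10)→(16, 12): d=(12,2) right/bottom  bias=-1
  edge (16, 12)→(2, 10): d=(-14,-2) top-left  bias=+0
  edge (2, 10)→(4, 10): d=(2,0) top-left  bias=+0
    (4,5)@(9, 11): e=[2,0,2] → X  [on edge]
    (5,5)@(11, 11): e=[-2,4,2] → .
    (4,6)@(9, 13): e=[26,-28,6] → .
  covered (1 px):
    . . . . . . . . . . .
    . . . . . . . . . . .
    . . . . . . . . . . .
    . . . . . . . . . . .
    . . . . . . . . . . .
    . . . . X . . . . . .
    . . . . . . . . . . .
T1:
  2·area = 56
  edge (0, 8)→(6, 4): d=(6,-4) top-left  bias=+0
  edge (6, 4)→(14, 8): d=(8,4) right/bottom  bias=-1
  edge (14, 8)→(0, 8): d=(-14,0) right/bottom  bias=-1
    (2,2)@(5, 5): e=[2,12,42] → X
    (3,2)@(7, 5): e=[10,4,42] → X
    (4,2)@(9, 5): e=[18,-4,42] → .
    (1,3)@(3, 7): e=[6,36,14] → X
    (4,3)@(9, 7): e=[30,12,14] → X
    (5,3)@(11, 7): e=[38,4,14] → X
    (6,3)@(13, 7): e=[46,-4,14] → .
    (1,4)@(3, 9): e=[18,52,-14] → .
    (2,4)@(5, 9): e=[26,44,-14] → .
    (3,4)@(7, 9): e=[34,36,-14] → .
    (4,4)@(9, 9): e=[42,28,-14] → .
    (5,4)@(11, 9): e=[50,20,-14] → .
  covered (7 px):
    . . . . . . . . . . .
    . . . . . . . . . . .
    . . X X . . . . . . .
    . X X X X X . . . . .
    . . . . . . . . . . .
    . . . . . . . . . . .
    . . . . . . . . . . .
T2:
  2·area = 44  (B↔C swapped to make it positive)
  edge (16, 4)→(4, 6): d=(-12,2) right/bottom  bias=-1
  edge (4, 6)→(6, 2): d=(2,-4) top-left  bias=+0
  edge (6, 2)→(16, 4): d=(10,2) right/bottom  bias=-1
    (0,0)@(1, 1): e=[66,-22,0] → .  [on edge]
    (3,1)@(7, 3): e=[30,6,8] → X
    (4,1)@(9, 3): e=[26,14,4] → X
    (5,1)@(11, 3): e=[22,22,0] → .  [on edge]
    (2,2)@(5, 5): e=[10,2,32] → X
    (5,2)@(11, 5): e=[-2,26,20] → .
    (10,2)@(21, 5): e=[-22,66,0] → .  [on edge]
    (2,3)@(5, 7): e=[-14,6,52] → .
    (3,3)@(7, 7): e=[-18,14,48] → .
    (4,3)@(9, 7): e=[-22,22,44] → .
  covered (5 px):
    . . . . . . . . . . .
    . . . X X . . . . . .
    . . X X X . . . . . .
    . . . . . . . . . . .
    . . . . . . . . . . .
    . . . . . . . . . . .
    . . . . . . . . . . .
T3:
  2·area = 40
  edge (0, 2)→(4, 6): d=(4,4) right/bottom  bias=-1
  edge (4, 6)→(2, 14): d=(-2,8) right/bottom  bias=-1
  edge (2, 14)→(0, 2): d=(-2,-12) top-left  bias=+0
    (0,1)@(1, 3): e=[0,30,10] → .  [on edge]
    (0,2)@(1, 5): e=[8,26,6] → X
    (1,2)@(3, 5): e=[0,10,30] → .  [on edge]
    (0,3)@(1, 7): e=[16,22,2] → X
    (1,3)@(3, 7): e=[8,6,26] → X
    (2,3)@(5, 7): e=[0,-10,50] → .  [on edge]
    (0,4)@(1, 9): e=[24,18,-2] → .
    (1,4)@(3, 9): e=[16,2,22] → X
    (2,4)@(5, 9): e=[8,-14,46] → .
    (3,4)@(7, 9): e=[0,-30,70] → .  [on edge]
    (1,5)@(3, 11): e=[24,-2,18] → .
    (4,5)@(9, 11): e=[0,-50,90] → .  [on edge]
    (5,6)@(11, 13): e=[0,-70,110] → .  [on edge]
  covered (4 px):
    . . . . . . . . . . .
    . . . . . . . . . . .
    X . . . . . . . . . .
    X X . . . . . . . . .
    . X . . . . . . . . .
    . . . . . . . . . . .
    . . . . . . . . . . .

Z-buffer (winner per pixel, '.' = empty):
  . . . . . . . . . . .
  . . . 2 2 . . . . . .
  3 . 1 1 2 . . . . . .
  3 1 1 1 1 1 . . . . .
  . 3 . . . . . . . . .
  . . . . 0 . . . . . .
  . . . . . . . . . . .

Answer: 3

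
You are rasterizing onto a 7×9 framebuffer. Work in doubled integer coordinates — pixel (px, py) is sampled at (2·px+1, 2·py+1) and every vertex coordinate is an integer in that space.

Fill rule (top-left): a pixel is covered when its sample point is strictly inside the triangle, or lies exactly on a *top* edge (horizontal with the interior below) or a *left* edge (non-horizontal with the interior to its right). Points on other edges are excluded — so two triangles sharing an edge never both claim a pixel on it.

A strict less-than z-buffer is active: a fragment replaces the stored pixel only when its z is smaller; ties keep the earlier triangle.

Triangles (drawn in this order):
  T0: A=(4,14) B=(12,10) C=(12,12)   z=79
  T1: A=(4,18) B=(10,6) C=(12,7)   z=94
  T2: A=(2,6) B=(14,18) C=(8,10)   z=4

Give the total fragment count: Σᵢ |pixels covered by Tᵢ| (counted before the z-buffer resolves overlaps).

T0:
  2·area = 16
  edge (4, 14)→(12, 10): d=(8,-4) top-left  bias=+0
  edge (12, 10)→(12, 12): d=(0,2) right/bottom  bias=-1
  edge (12, 12)→(4, 14): d=(-8,2) right/bottom  bias=-1
    (5,5)@(11, 11): e=[4,2,10] → X
    (6,5)@(13, 11): e=[12,-2,6] → .
    (3,6)@(7, 13): e=[4,10,2] → X
    (4,6)@(9, 13): e=[12,6,-2] → .
    (5,6)@(11, 13): e=[20,2,-6] → .
    (3,7)@(7, 15): e=[20,10,-14] → .
  covered (2 px):
    . . . . . . .
    . . . . . . .
    . . . . . . .
    . . . . . . .
    . . . . . . .
    . . . . . X .
    . . . X . . .
    . . . . . . .
    . . . . . . .
T1:
  2·area = 30
  edge (4, 18)→(10, 6): d=(6,-12) top-left  bias=+0
  edge (10, 6)→(12, 7): d=(2,1) right/bottom  bias=-1
  edge (12, 7)→(4, 18): d=(-8,11) right/bottom  bias=-1
    (5,3)@(11, 7): e=[18,1,11] → X
    (6,3)@(13, 7): e=[42,-1,-11] → .
    (4,4)@(9, 9): e=[6,7,17] → X
    (5,4)@(11, 9): e=[30,5,-5] → .
    (4,5)@(9, 11): e=[18,11,1] → X
    (5,5)@(11, 11): e=[42,9,-21] → .
    (3,6)@(7, 13): e=[6,17,7] → X
    (4,6)@(9, 13): e=[30,15,-15] → .
    (3,7)@(7, 15): e=[18,21,-9] → .
  covered (4 px):
    . . . . . . .
    . . . . . . .
    . . . . . . .
    . . . . . X .
    . . . . X . .
    . . . . X . .
    . . . X . . .
    . . . . . . .
    . . . . . . .
T2:
  2·area = 24  (B↔C swapped to make it positive)
  edge (2, 6)→(8, 10): d=(6,4) right/bottom  bias=-1
  edge (8, 10)→(14, 18): d=(6,8) right/bottom  bias=-1
  edge (14, 18)→(2, 6): d=(-12,-12) top-left  bias=+0
    (0,2)@(1, 5): e=[-2,26,0] → .  [on edge]
    (1,3)@(3, 7): e=[2,22,0] → X  [on edge]
    (2,3)@(5, 7): e=[-6,6,24] → .
    (1,4)@(3, 9): e=[14,34,-24] → .
    (2,4)@(5, 9): e=[6,18,0] → X  [on edge]
    (3,4)@(7, 9): e=[-2,2,24] → .
    (2,5)@(5, 11): e=[18,30,-24] → .
    (3,5)@(7, 11): e=[10,14,0] → X  [on edge]
    (4,5)@(9, 11): e=[2,-2,24] → .
    (3,6)@(7, 13): e=[22,26,-24] → .
    (4,6)@(9, 13): e=[14,10,0] → X  [on edge]
    (5,6)@(11, 13): e=[6,-6,24] → .
    (5,7)@(11, 15): e=[18,6,0] → X  [on edge]
    (6,8)@(13, 17): e=[22,2,0] → X  [on edge]
  covered (6 px):
    . . . . . . .
    . . . . . . .
    . . . . . . .
    . X . . . . .
    . . X . . . .
    . . . X . . .
    . . . . X . .
    . . . . . X .
    . . . . . . X

Answer: 12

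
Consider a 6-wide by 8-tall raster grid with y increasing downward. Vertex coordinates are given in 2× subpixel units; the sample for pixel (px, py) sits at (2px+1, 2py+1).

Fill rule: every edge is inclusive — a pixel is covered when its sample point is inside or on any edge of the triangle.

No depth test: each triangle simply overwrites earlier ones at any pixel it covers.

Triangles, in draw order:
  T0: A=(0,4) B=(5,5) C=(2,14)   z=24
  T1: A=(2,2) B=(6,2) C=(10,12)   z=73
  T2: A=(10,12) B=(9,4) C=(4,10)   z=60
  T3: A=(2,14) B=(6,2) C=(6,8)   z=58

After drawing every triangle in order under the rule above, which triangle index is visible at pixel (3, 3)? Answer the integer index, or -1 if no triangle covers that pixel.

T0:
  2·area = 48
  edge (0, 4)→(5, 5): d=(5,1) inclusive
  edge (5, 5)→(2, 14): d=(-3,9) inclusive
  edge (2, 14)→(0, 4): d=(-2,-10) inclusive
    (0,2)@(1, 5): e=[4,36,8] → █
    (1,2)@(3, 5): e=[2,18,28] → █
    (2,2)@(5, 5): e=[0,0,48] → █  [on edge]
    (3,2)@(7, 5): e=[-2,-18,68] → ·
    (0,3)@(1, 7): e=[14,30,4] → █
    (2,3)@(5, 7): e=[10,-6,44] → ·
    (0,4)@(1, 9): e=[24,24,0] → █  [on edge]
    (2,4)@(5, 9): e=[20,-12,40] → ·
    (0,5)@(1, 11): e=[34,18,-4] → ·
    (1,5)@(3, 11): e=[32,0,16] → █  [on edge]
    (2,5)@(5, 11): e=[30,-18,36] → ·
    (1,6)@(3, 13): e=[42,-6,12] → ·
  covered (8 px):
    · · · · · ·
    · · · · · ·
    █ █ █ · · ·
    █ █ · · · ·
    █ █ · · · ·
    · █ · · · ·
    · · · · · ·
    · · · · · ·
T1:
  2·area = 40
  edge (2, 2)→(6, 2): d=(4,0) inclusive
  edge (6, 2)→(10, 12): d=(4,10) inclusive
  edge (10, 12)→(2, 2): d=(-8,-10) inclusive
    (1,1)@(3, 3): e=[4,34,2] → █
    (2,1)@(5, 3): e=[4,14,22] → █
    (3,1)@(7, 3): e=[4,-6,42] → ·
    (1,2)@(3, 5): e=[12,42,-14] → ·
    (2,2)@(5, 5): e=[12,22,6] → █
    (3,2)@(7, 5): e=[12,2,26] → █
    (4,2)@(9, 5): e=[12,-18,46] → ·
    (2,3)@(5, 7): e=[20,30,-10] → ·
    (3,3)@(7, 7): e=[20,10,10] → █
    (4,3)@(9, 7): e=[20,-10,30] → ·
    (3,4)@(7, 9): e=[28,18,-6] → ·
  covered (5 px):
    · · · · · ·
    · █ █ · · ·
    · · █ █ · ·
    · · · █ · ·
    · · · · · ·
    · · · · · ·
    · · · · · ·
    · · · · · ·
T2:
  2·area = 46  (B↔C swapped to make it positive)
  edge (10, 12)→(4, 10): d=(-6,-2) inclusive
  edge (4, 10)→(9, 4): d=(5,-6) inclusive
  edge (9, 4)→(10, 12): d=(1,8) inclusive
    (4,2)@(9, 5): e=[40,5,1] → █
    (5,2)@(11, 5): e=[44,17,-15] → ·
    (3,3)@(7, 7): e=[24,3,19] → █
    (5,3)@(11, 7): e=[32,27,-13] → ·
    (0,4)@(1, 9): e=[0,-23,69] → ·  [on edge]
    (2,4)@(5, 9): e=[8,1,37] → █
    (5,4)@(11, 9): e=[20,37,-11] → ·
    (2,5)@(5, 11): e=[-4,11,39] → ·
    (3,5)@(7, 11): e=[0,23,23] → █  [on edge]
    (5,5)@(11, 11): e=[8,47,-9] → ·
    (3,6)@(7, 13): e=[-12,33,25] → ·
    (4,6)@(9, 13): e=[-8,45,9] → ·
  covered (8 px):
    · · · · · ·
    · · · · · ·
    · · · · █ ·
    · · · █ █ ·
    · · █ █ █ ·
    · · · █ █ ·
    · · · · · ·
    · · · · · ·
T3:
  2·area = 24
  edge (2, 14)→(6, 2): d=(4,-12) inclusive
  edge (6, 2)→(6, 8): d=(0,6) inclusive
  edge (6, 8)→(2, 14): d=(-4,6) inclusive
    (2,2)@(5, 5): e=[0,6,18] → █  [on edge]
    (3,2)@(7, 5): e=[24,-6,6] → ·
    (2,3)@(5, 7): e=[8,6,10] → █
    (3,3)@(7, 7): e=[32,-6,-2] → ·
    (2,4)@(5, 9): e=[16,6,2] → █
    (3,4)@(7, 9): e=[40,-6,-10] → ·
    (1,5)@(3, 11): e=[0,18,6] → █  [on edge]
    (2,5)@(5, 11): e=[24,6,-6] → ·
    (1,6)@(3, 13): e=[8,18,-2] → ·
  covered (4 px):
    · · · · · ·
    · · · · · ·
    · · █ · · ·
    · · █ · · ·
    · · █ · · ·
    · █ · · · ·
    · · · · · ·
    · · · · · ·

Z-buffer (winner per pixel, '.' = empty):
  . . . . . .
  . 1 1 . . .
  0 0 3 1 2 .
  0 0 3 2 2 .
  0 0 3 2 2 .
  . 3 . 2 2 .
  . . . . . .
  . . . . . .

Answer: 2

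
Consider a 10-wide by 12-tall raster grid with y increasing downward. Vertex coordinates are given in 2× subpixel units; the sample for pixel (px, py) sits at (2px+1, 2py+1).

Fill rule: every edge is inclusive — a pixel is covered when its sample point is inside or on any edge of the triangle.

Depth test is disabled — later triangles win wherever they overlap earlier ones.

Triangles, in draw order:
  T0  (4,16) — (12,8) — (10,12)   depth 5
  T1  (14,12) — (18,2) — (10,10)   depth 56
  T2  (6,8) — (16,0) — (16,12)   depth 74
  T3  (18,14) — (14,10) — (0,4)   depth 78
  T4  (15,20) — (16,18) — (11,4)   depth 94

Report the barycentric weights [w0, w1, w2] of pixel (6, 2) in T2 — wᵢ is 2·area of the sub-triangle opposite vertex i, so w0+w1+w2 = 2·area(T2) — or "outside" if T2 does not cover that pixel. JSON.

T0:
  2·area = 16
  edge (4, 16)→(12, 8): d=(8,-8) inclusive
  edge (12, 8)→(10, 12): d=(-2,4) inclusive
  edge (10, 12)→(4, 16): d=(-6,4) inclusive
    (9,0)@(19, 1): e=[0,-14,30] → ·  [on edge]
    (8,1)@(17, 3): e=[0,-10,26] → ·  [on edge]
    (7,2)@(15, 5): e=[0,-6,22] → ·  [on edge]
    (6,3)@(13, 7): e=[0,-2,18] → ·  [on edge]
    (5,4)@(11, 9): e=[0,2,14] → █  [on edge]
    (6,4)@(13, 9): e=[16,-6,6] → ·
    (4,5)@(9, 11): e=[0,6,10] → █  [on edge]
    (5,5)@(11, 11): e=[16,-2,2] → ·
    (3,6)@(7, 13): e=[0,10,6] → █  [on edge]
    (4,6)@(9, 13): e=[16,2,-2] → ·
    (2,7)@(5, 15): e=[0,14,2] → █  [on edge]
    (3,7)@(7, 15): e=[16,6,-6] → ·
    (1,8)@(3, 17): e=[0,18,-2] → ·  [on edge]
    (0,9)@(1, 19): e=[0,22,-6] → ·  [on edge]
  covered (4 px):
    · · · · · · · · · ·
    · · · · · · · · · ·
    · · · · · · · · · ·
    · · · · · · · · · ·
    · · · · · █ · · · ·
    · · · · █ · · · · ·
    · · · █ · · · · · ·
    · · █ · · · · · · ·
    · · · · · · · · · ·
    · · · · · · · · · ·
    · · · · · · · · · ·
    · · · · · · · · · ·
T1:
  2·area = 48  (B↔C swapped to make it positive)
  edge (14, 12)→(10, 10): d=(-4,-2) inclusive
  edge (10, 10)→(18, 2): d=(8,-8) inclusive
  edge (18, 2)→(14, 12): d=(-4,10) inclusive
    (9,0)@(19, 1): e=[54,0,-6] → ·  [on edge]
    (8,1)@(17, 3): e=[42,0,6] → █  [on edge]
    (9,1)@(19, 3): e=[46,16,-14] → ·
    (7,2)@(15, 5): e=[30,0,18] → █  [on edge]
    (8,2)@(17, 5): e=[34,16,-2] → ·
    (6,3)@(13, 7): e=[18,0,30] → █  [on edge]
    (8,3)@(17, 7): e=[26,32,-10] → ·
    (5,4)@(11, 9): e=[6,0,42] → █  [on edge]
    (8,4)@(17, 9): e=[18,48,-18] → ·
    (4,5)@(9, 11): e=[-6,0,54] → ·  [on edge]
    (5,5)@(11, 11): e=[-2,16,34] → ·
    (6,5)@(13, 11): e=[2,32,14] → █
    (3,6)@(7, 13): e=[-18,0,66] → ·  [on edge]
    (2,7)@(5, 15): e=[-30,0,78] → ·  [on edge]
    (1,8)@(3, 17): e=[-42,0,90] → ·  [on edge]
    (0,9)@(1, 19): e=[-54,0,102] → ·  [on edge]
  covered (8 px):
    · · · · · · · · · ·
    · · · · · · · · █ ·
    · · · · · · · █ · ·
    · · · · · · █ █ · ·
    · · · · · █ █ █ · ·
    · · · · · · █ · · ·
    · · · · · · · · · ·
    · · · · · · · · · ·
    · · · · · · · · · ·
    · · · · · · · · · ·
    · · · · · · · · · ·
    · · · · · · · · · ·
T2:
  2·area = 120
  edge (6, 8)→(16, 0): d=(10,-8) inclusive
  edge (16, 0)→(16, 12): d=(0,12) inclusive
  edge (16, 12)→(6, 8): d=(-10,-4) inclusive
    (7,0)@(15, 1): e=[2,12,106] → █
    (8,0)@(17, 1): e=[18,-12,114] → ·
    (6,1)@(13, 3): e=[6,36,78] → █
    (8,1)@(17, 3): e=[38,-12,94] → ·
    (5,2)@(11, 5): e=[10,60,50] → █
    (8,2)@(17, 5): e=[58,-12,74] → ·
    (4,3)@(9, 7): e=[14,84,22] → █
    (8,3)@(17, 7): e=[78,-12,54] → ·
    (4,4)@(9, 9): e=[34,84,2] → █
    (8,4)@(17, 9): e=[98,-12,34] → ·
    (4,5)@(9, 11): e=[54,84,-18] → ·
    (5,5)@(11, 11): e=[70,60,-10] → ·
  covered (15 px):
    · · · · · · · █ · ·
    · · · · · · █ █ · ·
    · · · · · █ █ █ · ·
    · · · · █ █ █ █ · ·
    · · · · █ █ █ █ · ·
    · · · · · · · █ · ·
    · · · · · · · · · ·
    · · · · · · · · · ·
    · · · · · · · · · ·
    · · · · · · · · · ·
    · · · · · · · · · ·
    · · · · · · · · · ·
T3:
  2·area = 32  (B↔C swapped to make it positive)
  edge (18, 14)→(0, 4): d=(-18,-10) inclusive
  edge (0, 4)→(14, 10): d=(14,6) inclusive
  edge (14, 10)→(18, 14): d=(4,4) inclusive
    (2,0)@(5, 1): e=[104,-72,0] → ·  [on edge]
    (3,1)@(7, 3): e=[88,-56,0] → ·  [on edge]
    (4,2)@(9, 5): e=[72,-40,0] → ·  [on edge]
    (3,3)@(7, 7): e=[16,0,16] → █  [on edge]
    (4,3)@(9, 7): e=[36,-12,8] → ·
    (5,3)@(11, 7): e=[56,-24,0] → ·  [on edge]
    (3,4)@(7, 9): e=[-20,28,24] → ·
    (4,4)@(9, 9): e=[0,16,16] → █  [on edge]
    (5,4)@(11, 9): e=[20,4,8] → █
    (6,4)@(13, 9): e=[40,-8,0] → ·  [on edge]
    (4,5)@(9, 11): e=[-36,44,24] → ·
    (5,5)@(11, 11): e=[-16,32,16] → ·
    (7,5)@(15, 11): e=[24,8,0] → █  [on edge]
    (8,6)@(17, 13): e=[8,24,0] → █  [on edge]
    (9,7)@(19, 15): e=[-8,40,0] → ·  [on edge]
  covered (6 px):
    · · · · · · · · · ·
    · · · · · · · · · ·
    · · · · · · · · · ·
    · · · █ · · · · · ·
    · · · · █ █ · · · ·
    · · · · · · █ █ · ·
    · · · · · · · · █ ·
    · · · · · · · · · ·
    · · · · · · · · · ·
    · · · · · · · · · ·
    · · · · · · · · · ·
    · · · · · · · · · ·
T4:
  2·area = 24  (B↔C swapped to make it positive)
  edge (15, 20)→(11, 4): d=(-4,-16) inclusive
  edge (11, 4)→(16, 18): d=(5,14) inclusive
  edge (16, 18)→(15, 20): d=(-1,2) inclusive
    (6,5)@(13, 11): e=[4,7,13] → █
    (7,5)@(15, 11): e=[36,-21,9] → ·
    (6,6)@(13, 13): e=[-4,17,11] → ·
    (7,8)@(15, 17): e=[12,9,3] → █
    (8,8)@(17, 17): e=[44,-19,-1] → ·
    (7,9)@(15, 19): e=[4,19,1] → █
    (8,9)@(17, 19): e=[36,-9,-3] → ·
    (7,10)@(15, 21): e=[-4,29,-1] → ·
  covered (3 px):
    · · · · · · · · · ·
    · · · · · · · · · ·
    · · · · · · · · · ·
    · · · · · · · · · ·
    · · · · · · · · · ·
    · · · · · · █ · · ·
    · · · · · · · · · ·
    · · · · · · · · · ·
    · · · · · · · █ · ·
    · · · · · · · █ · ·
    · · · · · · · · · ·
    · · · · · · · · · ·

Answer: [36,58,26]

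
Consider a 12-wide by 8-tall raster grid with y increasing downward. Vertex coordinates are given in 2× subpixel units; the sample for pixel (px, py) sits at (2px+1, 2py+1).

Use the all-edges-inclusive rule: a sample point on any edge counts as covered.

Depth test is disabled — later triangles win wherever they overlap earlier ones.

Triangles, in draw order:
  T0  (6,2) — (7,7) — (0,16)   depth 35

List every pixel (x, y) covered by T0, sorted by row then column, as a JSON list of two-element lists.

T0:
  2·area = 44
  edge (6, 2)→(7, 7): d=(1,5) inclusive
  edge (7, 7)→(0, 16): d=(-7,9) inclusive
  edge (0, 16)→(6, 2): d=(6,-14) inclusive
    (2,2)@(5, 5): e=[8,32,4] → X
    (3,2)@(7, 5): e=[-2,14,32] → .
    (2,3)@(5, 7): e=[10,18,16] → X
    (3,3)@(7, 7): e=[0,0,44] → X  [on edge]
    (4,3)@(9, 7): e=[-10,-18,72] → .
    (1,4)@(3, 9): e=[22,22,0] → X  [on edge]
    (3,4)@(7, 9): e=[2,-14,56] → .
    (1,5)@(3, 11): e=[24,8,12] → X
    (2,5)@(5, 11): e=[14,-10,40] → .
    (1,6)@(3, 13): e=[26,-6,24] → .
  covered (6 px):
    . . . . . . . . . . . .
    . . . . . . . . . . . .
    . . X . . . . . . . . .
    . . X X . . . . . . . .
    . X X . . . . . . . . .
    . X . . . . . . . . . .
    . . . . . . . . . . . .
    . . . . . . . . . . . .

Final: [[2,2],[2,3],[3,3],[1,4],[2,4],[1,5]]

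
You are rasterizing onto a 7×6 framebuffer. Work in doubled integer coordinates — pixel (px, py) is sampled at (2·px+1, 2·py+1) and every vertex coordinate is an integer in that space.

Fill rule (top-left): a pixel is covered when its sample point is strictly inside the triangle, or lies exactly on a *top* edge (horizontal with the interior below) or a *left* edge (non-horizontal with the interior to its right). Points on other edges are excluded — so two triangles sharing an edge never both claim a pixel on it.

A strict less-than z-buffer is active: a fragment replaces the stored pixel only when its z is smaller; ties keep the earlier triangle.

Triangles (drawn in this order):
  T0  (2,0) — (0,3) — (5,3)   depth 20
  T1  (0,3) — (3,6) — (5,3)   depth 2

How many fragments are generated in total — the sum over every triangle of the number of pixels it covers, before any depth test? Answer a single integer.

T0:
  2·area = 15  (B↔C swapped to make it positive)
  edge (2, 0)→(5, 3): d=(3,3) right/bottom  bias=-1
  edge (5, 3)→(0, 3): d=(-5,0) right/bottom  bias=-1
  edge (0, 3)→(2, 0): d=(2,-3) top-left  bias=+0
    (1,0)@(3, 1): e=[0,10,5] → ·  [on edge]
    (0,1)@(1, 3): e=[12,0,3] → ·  [on edge]
    (1,1)@(3, 3): e=[6,0,9] → ·  [on edge]
    (2,1)@(5, 3): e=[0,0,15] → ·  [on edge]
    (3,1)@(7, 3): e=[-6,0,21] → ·  [on edge]
    (4,1)@(9, 3): e=[-12,0,27] → ·  [on edge]
    (5,1)@(11, 3): e=[-18,0,33] → ·  [on edge]
    (6,1)@(13, 3): e=[-24,0,39] → ·  [on edge]
    (3,2)@(7, 5): e=[0,-10,25] → ·  [on edge]
    (4,3)@(9, 7): e=[0,-20,35] → ·  [on edge]
    (5,4)@(11, 9): e=[0,-30,45] → ·  [on edge]
    (6,5)@(13, 11): e=[0,-40,55] → ·  [on edge]
  covered (0 px):
    · · · · · · ·
    · · · · · · ·
    · · · · · · ·
    · · · · · · ·
    · · · · · · ·
    · · · · · · ·
T1:
  2·area = 15  (B↔C swapped to make it positive)
  edge (0, 3)→(5, 3): d=(5,0) top-left  bias=+0
  edge (5, 3)→(3, 6): d=(-2,3) right/bottom  bias=-1
  edge (3, 6)→(0, 3): d=(-3,-3) top-left  bias=+0
    (0,1)@(1, 3): e=[0,12,3] → #  [on edge]
    (1,1)@(3, 3): e=[0,6,9] → #  [on edge]
    (2,1)@(5, 3): e=[0,0,15] → ·  [on edge]
    (3,1)@(7, 3): e=[0,-6,21] → ·  [on edge]
    (4,1)@(9, 3): e=[0,-12,27] → ·  [on edge]
    (5,1)@(11, 3): e=[0,-18,33] → ·  [on edge]
    (6,1)@(13, 3): e=[0,-24,39] → ·  [on edge]
    (0,2)@(1, 5): e=[10,8,-3] → ·
    (1,2)@(3, 5): e=[10,2,3] → #
    (2,2)@(5, 5): e=[10,-4,9] → ·
    (1,3)@(3, 7): e=[20,-2,-3] → ·
    (0,4)@(1, 9): e=[30,0,-15] → ·  [on edge]
  covered (3 px):
    · · · · · · ·
    # # · · · · ·
    · # · · · · ·
    · · · · · · ·
    · · · · · · ·
    · · · · · · ·

Answer: 3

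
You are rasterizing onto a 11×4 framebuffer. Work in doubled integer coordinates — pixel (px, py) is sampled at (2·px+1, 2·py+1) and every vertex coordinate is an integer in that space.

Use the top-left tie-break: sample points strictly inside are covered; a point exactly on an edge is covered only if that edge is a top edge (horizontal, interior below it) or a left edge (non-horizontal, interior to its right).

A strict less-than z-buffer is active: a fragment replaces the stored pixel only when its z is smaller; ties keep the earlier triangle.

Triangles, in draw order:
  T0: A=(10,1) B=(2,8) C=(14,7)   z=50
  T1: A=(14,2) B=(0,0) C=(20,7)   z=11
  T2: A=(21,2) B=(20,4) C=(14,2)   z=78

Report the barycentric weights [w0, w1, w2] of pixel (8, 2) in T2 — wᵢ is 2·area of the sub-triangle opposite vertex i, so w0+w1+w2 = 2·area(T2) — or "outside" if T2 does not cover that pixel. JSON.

T0:
  2·area = 76  (B↔C swapped to make it positive)
  edge (10, 1)→(14, 7): d=(4,6) right/bottom  bias=-1
  edge (14, 7)→(2, 8): d=(-12,1) right/bottom  bias=-1
  edge (2, 8)→(10, 1): d=(8,-7) top-left  bias=+0
    (4,1)@(9, 3): e=[14,53,9] → █
    (5,1)@(11, 3): e=[2,51,23] → █
    (6,1)@(13, 3): e=[-10,49,37] → ·
    (3,2)@(7, 5): e=[34,31,11] → █
    (6,2)@(13, 5): e=[-2,25,53] → ·
    (2,3)@(5, 7): e=[54,9,13] → █
    (6,3)@(13, 7): e=[6,1,69] → █
    (7,3)@(15, 7): e=[-6,-1,83] → ·
  covered (10 px):
    · · · · · · · · · · ·
    · · · · █ █ · · · · ·
    · · · █ █ █ · · · · ·
    · · █ █ █ █ █ · · · ·
T1:
  2·area = 58  (B↔C swapped to make it positive)
  edge (14, 2)→(20, 7): d=(6,5) right/bottom  bias=-1
  edge (20, 7)→(0, 0): d=(-20,-7) top-left  bias=+0
  edge (0, 0)→(14, 2): d=(14,2) right/bottom  bias=-1
    (1,0)@(3, 1): e=[49,1,8] → █
    (2,0)@(5, 1): e=[39,15,4] → █
    (3,0)@(7, 1): e=[29,29,0] → ·  [on edge]
    (1,1)@(3, 3): e=[61,-39,36] → ·
    (2,1)@(5, 3): e=[51,-25,32] → ·
    (4,1)@(9, 3): e=[31,3,24] → █
    (5,1)@(11, 3): e=[21,17,20] → █
    (6,1)@(13, 3): e=[11,31,16] → █
    (7,1)@(15, 3): e=[1,45,12] → █
    (8,1)@(17, 3): e=[-9,59,8] → ·
    (10,1)@(21, 3): e=[-29,87,0] → ·  [on edge]
    (4,2)@(9, 5): e=[43,-37,52] → ·
  covered (8 px):
    · █ █ · · · · · · · ·
    · · · · █ █ █ █ · · ·
    · · · · · · · █ █ · ·
    · · · · · · · · · · ·
T2:
  2·area = 14
  edge (21, 2)→(20, 4): d=(-1,2) right/bottom  bias=-1
  edge (20, 4)→(14, 2): d=(-6,-2) top-left  bias=+0
  edge (14, 2)→(21, 2): d=(7,0) top-left  bias=+0
    (5,0)@(11, 1): e=[21,0,-7] → ·  [on edge]
    (8,1)@(17, 3): e=[7,0,7] → █  [on edge]
    (9,1)@(19, 3): e=[3,4,7] → █
    (10,1)@(21, 3): e=[-1,8,7] → ·
    (8,2)@(17, 5): e=[5,-12,21] → ·
    (9,2)@(19, 5): e=[1,-8,21] → ·
  covered (2 px):
    · · · · · · · · · · ·
    · · · · · · · · █ █ ·
    · · · · · · · · · · ·
    · · · · · · · · · · ·

Answer: "outside"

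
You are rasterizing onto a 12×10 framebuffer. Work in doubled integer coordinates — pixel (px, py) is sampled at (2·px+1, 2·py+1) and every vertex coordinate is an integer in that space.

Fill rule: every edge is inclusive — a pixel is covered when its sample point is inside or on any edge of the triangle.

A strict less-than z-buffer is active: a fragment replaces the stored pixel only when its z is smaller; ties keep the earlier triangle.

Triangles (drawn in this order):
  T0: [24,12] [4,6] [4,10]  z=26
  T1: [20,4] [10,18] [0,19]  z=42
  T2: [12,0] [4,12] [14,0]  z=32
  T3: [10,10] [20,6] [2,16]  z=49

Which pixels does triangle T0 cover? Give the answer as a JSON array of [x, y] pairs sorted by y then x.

T0:
  2·area = 80  (B↔C swapped to make it positive)
  edge (24, 12)→(4, 10): d=(-20,-2) inclusive
  edge (4, 10)→(4, 6): d=(0,-4) inclusive
  edge (4, 6)→(24, 12): d=(20,6) inclusive
    (2,3)@(5, 7): e=[62,4,14] → X
    (3,3)@(7, 7): e=[66,12,2] → X
    (4,3)@(9, 7): e=[70,20,-10] → .
    (2,4)@(5, 9): e=[22,4,54] → X
    (4,4)@(9, 9): e=[30,20,30] → X
    (5,4)@(11, 9): e=[34,28,18] → X
    (6,4)@(13, 9): e=[38,36,6] → X
    (7,4)@(15, 9): e=[42,44,-6] → .
    (2,5)@(5, 11): e=[-18,4,94] → .
    (3,5)@(7, 11): e=[-14,12,82] → .
    (4,5)@(9, 11): e=[-10,20,70] → .
    (5,5)@(11, 11): e=[-6,28,58] → .
  covered (10 px):
    . . . . . . . . . . . .
    . . . . . . . . . . . .
    . . . . . . . . . . . .
    . . X X . . . . . . . .
    . . X X X X X . . . . .
    . . . . . . . X X X . .
    . . . . . . . . . . . .
    . . . . . . . . . . . .
    . . . . . . . . . . . .
    . . . . . . . . . . . .
T1:
  2·area = 130
  edge (20, 4)→(10, 18): d=(-10,14) inclusive
  edge (10, 18)→(0, 19): d=(-10,1) inclusive
  edge (0, 19)→(20, 4): d=(20,-15) inclusive
    (9,2)@(19, 5): e=[4,121,5] → X
    (10,2)@(21, 5): e=[-24,119,35] → .
    (8,3)@(17, 7): e=[12,103,15] → X
    (9,3)@(19, 7): e=[-16,101,45] → .
    (7,4)@(15, 9): e=[20,85,25] → X
    (8,4)@(17, 9): e=[-8,83,55] → .
    (5,5)@(11, 11): e=[56,69,5] → X
    (6,5)@(13, 11): e=[28,67,35] → X
    (7,5)@(15, 11): e=[0,65,65] → X  [on edge]
    (8,5)@(17, 11): e=[-28,63,95] → .
    (4,6)@(9, 13): e=[64,51,15] → X
    (7,6)@(15, 13): e=[-20,45,105] → .
  covered (16 px):
    . . . . . . . . . . . .
    . . . . . . . . . . . .
    . . . . . . . . . X . .
    . . . . . . . . X . . .
    . . . . . . . X . . . .
    . . . . . X X X . . . .
    . . . . X X X . . . . .
    . . . X X X . . . . . .
    . X X X X . . . . . . .
    . . . . . . . . . . . .
T2:
  2·area = 24  (B↔C swapped to make it positive)
  edge (12, 0)→(14, 0): d=(2,0) inclusive
  edge (14, 0)→(4, 12): d=(-10,12) inclusive
  edge (4, 12)→(12, 0): d=(8,-12) inclusive
    (6,0)@(13, 1): e=[2,2,20] → X
    (7,0)@(15, 1): e=[2,-22,44] → .
    (5,1)@(11, 3): e=[6,6,12] → X
    (6,1)@(13, 3): e=[6,-18,36] → .
    (4,2)@(9, 5): e=[10,10,4] → X
    (5,2)@(11, 5): e=[10,-14,28] → .
    (4,3)@(9, 7): e=[14,-10,20] → .
  covered (3 px):
    . . . . . . X . . . . .
    . . . . . X . . . . . .
    . . . . X . . . . . . .
    . . . . . . . . . . . .
    . . . . . . . . . . . .
    . . . . . . . . . . . .
    . . . . . . . . . . . .
    . . . . . . . . . . . .
    . . . . . . . . . . . .
    . . . . . . . . . . . .
T3:
  2·area = 28
  edge (10, 10)→(20, 6): d=(10,-4) inclusive
  edge (20, 6)→(2, 16): d=(-18,10) inclusive
  edge (2, 16)→(10, 10): d=(8,-6) inclusive
    (6,4)@(13, 9): e=[2,16,10] → X
    (7,4)@(15, 9): e=[10,-4,22] → .
    (4,5)@(9, 11): e=[6,20,2] → X
    (5,5)@(11, 11): e=[14,0,14] → X  [on edge]
    (6,5)@(13, 11): e=[22,-20,26] → .
    (3,6)@(7, 13): e=[18,4,6] → X
    (4,6)@(9, 13): e=[26,-16,18] → .
    (5,6)@(11, 13): e=[34,-36,30] → .
    (3,7)@(7, 15): e=[38,-32,22] → .
  covered (4 px):
    . . . . . . . . . . . .
    . . . . . . . . . . . .
    . . . . . . . . . . . .
    . . . . . . . . . . . .
    . . . . . . X . . . . .
    . . . . X X . . . . . .
    . . . X . . . . . . . .
    . . . . . . . . . . . .
    . . . . . . . . . . . .
    . . . . . . . . . . . .

Final: [[2,3],[3,3],[2,4],[3,4],[4,4],[5,4],[6,4],[7,5],[8,5],[9,5]]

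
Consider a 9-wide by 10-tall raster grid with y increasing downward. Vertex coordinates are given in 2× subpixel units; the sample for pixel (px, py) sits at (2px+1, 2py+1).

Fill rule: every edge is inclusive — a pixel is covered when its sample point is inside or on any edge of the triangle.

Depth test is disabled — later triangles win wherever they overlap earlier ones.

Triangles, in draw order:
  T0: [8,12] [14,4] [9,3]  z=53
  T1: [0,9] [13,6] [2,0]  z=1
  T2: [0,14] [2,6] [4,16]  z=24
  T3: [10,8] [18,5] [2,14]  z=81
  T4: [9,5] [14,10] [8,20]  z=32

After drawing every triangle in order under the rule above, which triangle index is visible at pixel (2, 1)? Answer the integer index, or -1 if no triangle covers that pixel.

T0:
  2·area = 46  (B↔C swapped to make it positive)
  edge (8, 12)→(9, 3): d=(1,-9) inclusive
  edge (9, 3)→(14, 4): d=(5,1) inclusive
  edge (14, 4)→(8, 12): d=(-6,8) inclusive
    (4,1)@(9, 3): e=[0,0,46] → X  [on edge]
    (5,1)@(11, 3): e=[18,-2,30] → .
    (4,2)@(9, 5): e=[2,10,34] → X
    (5,2)@(11, 5): e=[20,8,18] → X
    (6,2)@(13, 5): e=[38,6,2] → X
    (7,2)@(15, 5): e=[56,4,-14] → .
    (4,3)@(9, 7): e=[4,20,22] → X
    (6,3)@(13, 7): e=[40,16,-10] → .
    (4,4)@(9, 9): e=[6,30,10] → X
    (5,4)@(11, 9): e=[24,28,-6] → .
    (4,5)@(9, 11): e=[8,40,-2] → .
  covered (7 px):
    . . . . . . . . .
    . . . . X . . . .
    . . . . X X X . .
    . . . . X X . . .
    . . . . X . . . .
    . . . . . . . . .
    . . . . . . . . .
    . . . . . . . . .
    . . . . . . . . .
    . . . . . . . . .
T1:
  2·area = 111  (B↔C swapped to make it positive)
  edge (0, 9)→(2, 0): d=(2,-9) inclusive
  edge (2, 0)→(13, 6): d=(11,6) inclusive
  edge (13, 6)→(0, 9): d=(-13,3) inclusive
    (1,0)@(3, 1): e=[11,5,95] → X
    (2,0)@(5, 1): e=[29,-7,89] → .
    (1,1)@(3, 3): e=[15,27,69] → X
    (2,1)@(5, 3): e=[33,15,63] → X
    (3,1)@(7, 3): e=[51,3,57] → X
    (4,1)@(9, 3): e=[69,-9,51] → .
    (0,2)@(1, 5): e=[1,61,49] → X
    (4,2)@(9, 5): e=[73,13,25] → X
    (5,2)@(11, 5): e=[91,1,19] → X
    (6,2)@(13, 5): e=[109,-11,13] → .
    (0,3)@(1, 7): e=[5,83,23] → X
    (4,3)@(9, 7): e=[77,35,-1] → .
  covered (14 px):
    . X . . . . . . .
    . X X X . . . . .
    X X X X X X . . .
    X X X X . . . . .
    . . . . . . . . .
    . . . . . . . . .
    . . . . . . . . .
    . . . . . . . . .
    . . . . . . . . .
    . . . . . . . . .
T2:
  2·area = 36
  edge (0, 14)→(2, 6): d=(2,-8) inclusive
  edge (2, 6)→(4, 16): d=(2,10) inclusive
  edge (4, 16)→(0, 14): d=(-4,-2) inclusive
    (0,0)@(1, 1): e=[-18,0,54] → .  [on edge]
    (0,5)@(1, 11): e=[2,20,14] → X
    (1,5)@(3, 11): e=[18,0,18] → X  [on edge]
    (2,5)@(5, 11): e=[34,-20,22] → .
    (0,6)@(1, 13): e=[6,24,6] → X
    (2,6)@(5, 13): e=[38,-16,14] → .
    (0,7)@(1, 15): e=[10,28,-2] → .
    (1,7)@(3, 15): e=[26,8,2] → X
    (2,7)@(5, 15): e=[42,-12,6] → .
    (1,8)@(3, 17): e=[30,12,-6] → .
  covered (5 px):
    . . . . . . . . .
    . . . . . . . . .
    . . . . . . . . .
    . . . . . . . . .
    . . . . . . . . .
    X X . . . . . . .
    X X . . . . . . .
    . X . . . . . . .
    . . . . . . . . .
    . . . . . . . . .
T3:
  2·area = 24
  edge (10, 8)→(18, 5): d=(8,-3) inclusive
  edge (18, 5)→(2, 14): d=(-16,9) inclusive
  edge (2, 14)→(10, 8): d=(8,-6) inclusive
    (6,3)@(13, 7): e=[1,13,10] → X
    (7,3)@(15, 7): e=[7,-5,22] → .
    (4,4)@(9, 9): e=[5,17,2] → X
    (5,4)@(11, 9): e=[11,-1,14] → .
    (6,4)@(13, 9): e=[17,-19,26] → .
    (3,5)@(7, 11): e=[15,3,6] → X
    (4,5)@(9, 11): e=[21,-15,18] → .
    (3,6)@(7, 13): e=[31,-29,22] → .
  covered (3 px):
    . . . . . . . . .
    . . . . . . . . .
    . . . . . . . . .
    . . . . . . X . .
    . . . . X . . . .
    . . . X . . . . .
    . . . . . . . . .
    . . . . . . . . .
    . . . . . . . . .
    . . . . . . . . .
T4:
  2·area = 80
  edge (9, 5)→(14, 10): d=(5,5) inclusive
  edge (14, 10)→(8, 20): d=(-6,10) inclusive
  edge (8, 20)→(9, 5): d=(1,-15) inclusive
    (2,0)@(5, 1): e=[0,144,-64] → .  [on edge]
    (3,1)@(7, 3): e=[0,112,-32] → .  [on edge]
    (4,2)@(9, 5): e=[0,80,0] → X  [on edge]
    (5,2)@(11, 5): e=[-10,60,30] → .
    (8,2)@(17, 5): e=[-40,0,120] → .  [on edge]
    (4,3)@(9, 7): e=[10,68,2] → X
    (5,3)@(11, 7): e=[0,48,32] → X  [on edge]
    (6,3)@(13, 7): e=[-10,28,62] → .
    (4,4)@(9, 9): e=[20,56,4] → X
    (6,4)@(13, 9): e=[0,16,64] → X  [on edge]
    (7,4)@(15, 9): e=[-10,-4,94] → .
    (4,5)@(9, 11): e=[30,44,6] → X
    (7,5)@(15, 11): e=[0,-16,96] → .  [on edge]
    (8,6)@(17, 13): e=[0,-48,128] → .  [on edge]
    (5,7)@(11, 15): e=[40,0,40] → X  [on edge]
  covered (14 px):
    . . . . . . . . .
    . . . . . . . . .
    . . . . X . . . .
    . . . . X X . . .
    . . . . X X X . .
    . . . . X X X . .
    . . . . X X . . .
    . . . . X X . . .
    . . . . X . . . .
    . . . . . . . . .

Z-buffer (winner per pixel, '.' = empty):
  . 1 . . . . . . .
  . 1 1 1 0 . . . .
  1 1 1 1 4 1 0 . .
  1 1 1 1 4 4 3 . .
  . . . . 4 4 4 . .
  2 2 . 3 4 4 4 . .
  2 2 . . 4 4 . . .
  . 2 . . 4 4 . . .
  . . . . 4 . . . .
  . . . . . . . . .

Final: 1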